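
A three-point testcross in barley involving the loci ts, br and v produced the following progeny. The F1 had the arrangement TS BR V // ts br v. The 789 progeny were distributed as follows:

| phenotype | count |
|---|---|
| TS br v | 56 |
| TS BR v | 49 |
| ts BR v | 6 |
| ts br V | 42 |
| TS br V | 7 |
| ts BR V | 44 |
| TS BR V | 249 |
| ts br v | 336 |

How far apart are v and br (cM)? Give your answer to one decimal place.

13.2 cM

The two rarest classes, TS br V and ts BR v, are the double crossovers. Comparing them with the parentals, only the br allele has switched, so br is the middle locus and the order is ts – br – v.
Crossovers in the br–v interval produce the single-crossover classes TS BR v and ts br V (49 + 42 = 91) plus the double crossovers (13).
RF(br–v) = (91 + 13) / 789 = 104/789 = 0.1318 → 13.2 cM.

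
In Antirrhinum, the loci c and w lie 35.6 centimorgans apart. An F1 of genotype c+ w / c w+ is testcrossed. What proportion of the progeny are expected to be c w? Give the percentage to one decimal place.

17.8%

A map distance of 35.6 centimorgans corresponds to a recombination frequency of 0.356.
The F1 is c+ w / c w+, so c w is a recombinant gamete class with expected frequency r/2 = 0.356/2 = 0.1780.
That is 0.1780 = 17.8% of the progeny.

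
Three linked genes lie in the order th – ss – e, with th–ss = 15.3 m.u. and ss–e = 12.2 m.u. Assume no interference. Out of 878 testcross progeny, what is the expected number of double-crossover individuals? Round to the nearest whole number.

Map distances give recombination frequencies of 0.153 and 0.122 for the two intervals.
With no interference, expected double-crossover frequency = 0.153 × 0.122 = 0.01867.
Expected number = 0.01867 × 878 = 16.39 ≈ 16.

16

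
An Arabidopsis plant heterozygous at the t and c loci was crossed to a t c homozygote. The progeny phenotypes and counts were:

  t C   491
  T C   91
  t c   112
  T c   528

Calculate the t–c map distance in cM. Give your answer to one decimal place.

The two most frequent classes, T c (528) and t C (491), are the parental types, so the F1 was T c / t C.
The recombinant classes are T C and t c: 91 + 112 = 203.
Recombination frequency = 203/1222 = 0.1661 ≈ 16.6%, i.e. 16.6 cM.

16.6 cM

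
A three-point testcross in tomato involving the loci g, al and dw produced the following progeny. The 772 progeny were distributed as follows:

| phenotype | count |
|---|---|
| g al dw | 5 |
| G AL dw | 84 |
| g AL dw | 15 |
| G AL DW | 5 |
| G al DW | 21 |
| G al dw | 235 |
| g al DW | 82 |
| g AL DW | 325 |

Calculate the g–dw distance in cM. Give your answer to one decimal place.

The two most frequent reciprocal classes, G al dw and g AL DW, are the parental types, so the F1 was G al dw / g AL DW.
The two rarest classes, g al dw and G AL DW, are the double crossovers. Comparing them with the parentals, only the g allele has switched, so g is the middle locus and the order is al – g – dw.
Crossovers in the g–dw interval produce the single-crossover classes G al DW and g AL dw (21 + 15 = 36) plus the double crossovers (10).
RF(g–dw) = (36 + 10) / 772 = 46/772 = 0.0596 → 6.0 cM.

6.0 cM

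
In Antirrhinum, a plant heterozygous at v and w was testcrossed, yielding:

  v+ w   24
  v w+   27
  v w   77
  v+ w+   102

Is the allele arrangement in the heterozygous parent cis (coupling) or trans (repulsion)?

cis

The two most frequent classes are v+ w+ (102) and v w (77); these are the parental (non-recombinant) types.
So the F1 carried v+ w+ on one chromosome and v w on the other — the recessive alleles are on the same chromosome (cis / coupling).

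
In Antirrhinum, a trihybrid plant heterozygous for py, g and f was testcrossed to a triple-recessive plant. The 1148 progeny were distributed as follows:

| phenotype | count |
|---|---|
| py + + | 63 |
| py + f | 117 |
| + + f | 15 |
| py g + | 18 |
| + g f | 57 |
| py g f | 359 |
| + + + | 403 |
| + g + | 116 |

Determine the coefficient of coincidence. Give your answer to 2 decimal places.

The two most frequent reciprocal classes, py g f and + + +, are the parental types, so the F1 was py g f / + + +.
The two rarest classes, py g + and + + f, are the double crossovers. Comparing them with the parentals, only the f allele has switched, so f is the middle locus and the order is py – f – g.
py–f: (120 + 33)/1148 = 0.1333; f–g: (233 + 33)/1148 = 0.2317.
Expected DCO frequency = 0.1333 × 0.2317 ≈ 0.03089; observed = 33/1148 ≈ 0.02875.
Coefficient of coincidence = 0.02875/0.03089 ≈ 0.93.

0.93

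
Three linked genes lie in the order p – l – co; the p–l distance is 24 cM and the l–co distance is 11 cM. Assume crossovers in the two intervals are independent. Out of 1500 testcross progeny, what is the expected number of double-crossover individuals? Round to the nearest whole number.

Map distances give recombination frequencies of 0.240 and 0.110 for the two intervals.
With no interference, expected double-crossover frequency = 0.240 × 0.110 = 0.02640.
Expected number = 0.02640 × 1500 = 39.60 ≈ 40.

40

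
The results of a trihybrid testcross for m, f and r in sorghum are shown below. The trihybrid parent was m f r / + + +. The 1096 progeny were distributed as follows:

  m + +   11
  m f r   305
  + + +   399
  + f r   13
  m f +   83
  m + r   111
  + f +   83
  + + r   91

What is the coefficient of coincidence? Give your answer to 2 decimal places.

0.61

The two rarest classes, + f r and m + +, are the double crossovers. Comparing them with the parentals, only the m allele has switched, so m is the middle locus and the order is r – m – f.
r–m: (174 + 24)/1096 = 0.1807; m–f: (194 + 24)/1096 = 0.1989.
Expected DCO frequency = 0.1807 × 0.1989 ≈ 0.03594; observed = 24/1096 ≈ 0.02190.
Coefficient of coincidence = 0.02190/0.03594 ≈ 0.61.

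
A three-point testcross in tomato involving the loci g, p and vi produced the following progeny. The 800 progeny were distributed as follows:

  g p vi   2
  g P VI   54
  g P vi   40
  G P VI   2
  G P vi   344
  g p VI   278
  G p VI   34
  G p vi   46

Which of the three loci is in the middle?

The two most frequent reciprocal classes, G P vi and g p VI, are the parental types, so the F1 was G P vi / g p VI.
The two rarest classes, G P VI and g p vi, are the double crossovers. Comparing them with the parentals, only the vi allele has switched, so vi is the middle locus and the order is g – vi – p.

vi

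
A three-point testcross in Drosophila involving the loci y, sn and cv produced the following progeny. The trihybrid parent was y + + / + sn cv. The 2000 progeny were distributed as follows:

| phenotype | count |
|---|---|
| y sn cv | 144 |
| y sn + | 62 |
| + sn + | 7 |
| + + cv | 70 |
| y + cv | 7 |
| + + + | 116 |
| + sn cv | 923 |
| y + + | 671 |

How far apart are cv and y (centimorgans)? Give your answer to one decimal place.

13.7 centimorgans

The two rarest classes, y + cv and + sn +, are the double crossovers. Comparing them with the parentals, only the cv allele has switched, so cv is the middle locus and the order is y – cv – sn.
Crossovers in the y–cv interval produce the single-crossover classes + + + and y sn cv (116 + 144 = 260) plus the double crossovers (14).
RF(y–cv) = (260 + 14) / 2000 = 274/2000 = 0.1370 → 13.7 centimorgans.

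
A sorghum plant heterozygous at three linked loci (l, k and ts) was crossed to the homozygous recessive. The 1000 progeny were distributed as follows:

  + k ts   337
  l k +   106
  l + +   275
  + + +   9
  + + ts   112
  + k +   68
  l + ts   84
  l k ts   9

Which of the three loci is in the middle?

The two most frequent reciprocal classes, l + + and + k ts, are the parental types, so the F1 was l + + / + k ts.
The two rarest classes, + + + and l k ts, are the double crossovers. Comparing them with the parentals, only the l allele has switched, so l is the middle locus and the order is k – l – ts.

l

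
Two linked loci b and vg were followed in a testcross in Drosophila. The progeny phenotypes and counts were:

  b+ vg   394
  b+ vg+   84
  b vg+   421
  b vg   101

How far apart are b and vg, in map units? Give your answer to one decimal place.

18.5 map units

The two most frequent classes, b+ vg (394) and b vg+ (421), are the parental types, so the F1 was b+ vg / b vg+.
The recombinant classes are b+ vg+ and b vg: 84 + 101 = 185.
Recombination frequency = 185/1000 = 0.1850 ≈ 18.5%, i.e. 18.5 map units.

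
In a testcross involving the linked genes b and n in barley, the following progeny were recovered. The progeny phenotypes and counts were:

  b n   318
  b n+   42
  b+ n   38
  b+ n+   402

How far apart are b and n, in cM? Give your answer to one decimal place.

The two most frequent classes, b+ n+ (402) and b n (318), are the parental types, so the F1 was b+ n+ / b n.
The recombinant classes are b+ n and b n+: 38 + 42 = 80.
Recombination frequency = 80/800 = 0.1000 ≈ 10.0%, i.e. 10.0 cM.

10.0 cM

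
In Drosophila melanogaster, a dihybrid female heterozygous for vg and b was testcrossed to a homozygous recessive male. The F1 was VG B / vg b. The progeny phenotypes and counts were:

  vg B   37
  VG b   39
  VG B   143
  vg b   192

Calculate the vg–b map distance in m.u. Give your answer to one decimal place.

The recombinant classes are VG b and vg B: 39 + 37 = 76.
Recombination frequency = 76/411 = 0.1849 ≈ 18.5%, i.e. 18.5 m.u.

18.5 m.u.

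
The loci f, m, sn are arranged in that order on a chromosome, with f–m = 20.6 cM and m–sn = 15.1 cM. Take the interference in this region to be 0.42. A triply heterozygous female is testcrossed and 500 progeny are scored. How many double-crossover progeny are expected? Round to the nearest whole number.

Map distances give recombination frequencies of 0.206 and 0.151 for the two intervals.
With interference 0.42 (so coincidence = 0.58), expected double-crossover frequency = 0.206 × 0.151 × 0.58 = 0.01804.
Expected number = 0.01804 × 500 = 9.02 ≈ 9.

9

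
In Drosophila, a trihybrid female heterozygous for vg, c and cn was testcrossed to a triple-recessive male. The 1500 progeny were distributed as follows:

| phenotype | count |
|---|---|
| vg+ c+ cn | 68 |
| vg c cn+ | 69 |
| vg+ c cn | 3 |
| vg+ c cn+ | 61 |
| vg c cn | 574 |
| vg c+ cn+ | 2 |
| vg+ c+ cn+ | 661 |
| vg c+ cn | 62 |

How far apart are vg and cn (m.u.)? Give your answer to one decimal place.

9.5 m.u.

The two most frequent reciprocal classes, vg c cn and vg+ c+ cn+, are the parental types, so the F1 was vg c cn / vg+ c+ cn+.
The two rarest classes, vg+ c cn and vg c+ cn+, are the double crossovers. Comparing them with the parentals, only the vg allele has switched, so vg is the middle locus and the order is c – vg – cn.
Crossovers in the vg–cn interval produce the single-crossover classes vg c cn+ and vg+ c+ cn (69 + 68 = 137) plus the double crossovers (5).
RF(vg–cn) = (137 + 5) / 1500 = 142/1500 = 0.0947 → 9.5 m.u.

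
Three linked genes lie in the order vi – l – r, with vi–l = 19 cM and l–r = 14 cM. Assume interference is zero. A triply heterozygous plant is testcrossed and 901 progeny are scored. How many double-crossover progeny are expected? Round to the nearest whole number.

Map distances give recombination frequencies of 0.190 and 0.140 for the two intervals.
With no interference, expected double-crossover frequency = 0.190 × 0.140 = 0.02660.
Expected number = 0.02660 × 901 = 23.97 ≈ 24.

24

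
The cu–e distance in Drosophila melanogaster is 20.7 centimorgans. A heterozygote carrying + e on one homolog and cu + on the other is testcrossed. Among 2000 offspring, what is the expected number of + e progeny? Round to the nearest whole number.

A map distance of 20.7 centimorgans corresponds to a recombination frequency of 0.207.
The F1 is + e / cu +, so + e is a parental gamete class with expected frequency (1 − r)/2 = 0.793/2 = 0.3965.
Expected number = 0.3965 × 2000 = 793.00 ≈ 793.

793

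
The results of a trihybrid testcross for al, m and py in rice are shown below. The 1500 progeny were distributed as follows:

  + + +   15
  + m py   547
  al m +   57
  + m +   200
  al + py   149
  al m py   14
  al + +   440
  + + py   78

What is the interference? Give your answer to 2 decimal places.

The two most frequent reciprocal classes, + m py and al + +, are the parental types, so the F1 was + m py / al + +.
The two rarest classes, al m py and + + +, are the double crossovers. Comparing them with the parentals, only the al allele has switched, so al is the middle locus and the order is py – al – m.
py–al: (349 + 29)/1500 = 0.2520; al–m: (135 + 29)/1500 = 0.1093.
Expected DCO frequency = 0.2520 × 0.1093 ≈ 0.02754; observed = 29/1500 ≈ 0.01933.
Coefficient of coincidence = 0.01933/0.02754 ≈ 0.70; interference = 1 − 0.70 = 0.30.

0.30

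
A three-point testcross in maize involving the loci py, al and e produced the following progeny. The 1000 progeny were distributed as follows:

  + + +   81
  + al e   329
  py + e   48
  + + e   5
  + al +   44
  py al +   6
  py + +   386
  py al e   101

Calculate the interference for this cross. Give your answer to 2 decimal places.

0.45

The two most frequent reciprocal classes, + al e and py + +, are the parental types, so the F1 was + al e / py + +.
The two rarest classes, + + e and py al +, are the double crossovers. Comparing them with the parentals, only the al allele has switched, so al is the middle locus and the order is py – al – e.
py–al: (182 + 11)/1000 = 0.1930; al–e: (92 + 11)/1000 = 0.1030.
Expected DCO frequency = 0.1930 × 0.1030 ≈ 0.01988; observed = 11/1000 ≈ 0.01100.
Coefficient of coincidence = 0.01100/0.01988 ≈ 0.55; interference = 1 − 0.55 = 0.45.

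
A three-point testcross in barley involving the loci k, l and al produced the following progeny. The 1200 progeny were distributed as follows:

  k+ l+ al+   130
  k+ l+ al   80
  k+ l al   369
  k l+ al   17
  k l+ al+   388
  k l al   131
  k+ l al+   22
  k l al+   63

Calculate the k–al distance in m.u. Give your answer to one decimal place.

25.0 m.u.

The two most frequent reciprocal classes, k l+ al+ and k+ l al, are the parental types, so the F1 was k l+ al+ / k+ l al.
The two rarest classes, k l+ al and k+ l al+, are the double crossovers. Comparing them with the parentals, only the al allele has switched, so al is the middle locus and the order is l – al – k.
Crossovers in the al–k interval produce the single-crossover classes k+ l+ al+ and k l al (130 + 131 = 261) plus the double crossovers (39).
RF(al–k) = (261 + 39) / 1200 = 300/1200 = 0.2500 → 25.0 m.u.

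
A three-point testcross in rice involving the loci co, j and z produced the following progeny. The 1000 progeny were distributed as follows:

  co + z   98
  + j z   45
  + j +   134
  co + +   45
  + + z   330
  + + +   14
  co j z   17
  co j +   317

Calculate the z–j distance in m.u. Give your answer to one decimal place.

12.1 m.u.

The two most frequent reciprocal classes, + + z and co j +, are the parental types, so the F1 was + + z / co j +.
The two rarest classes, + + + and co j z, are the double crossovers. Comparing them with the parentals, only the z allele has switched, so z is the middle locus and the order is co – z – j.
Crossovers in the z–j interval produce the single-crossover classes + j z and co + + (45 + 45 = 90) plus the double crossovers (31).
RF(z–j) = (90 + 31) / 1000 = 121/1000 = 0.1210 → 12.1 m.u.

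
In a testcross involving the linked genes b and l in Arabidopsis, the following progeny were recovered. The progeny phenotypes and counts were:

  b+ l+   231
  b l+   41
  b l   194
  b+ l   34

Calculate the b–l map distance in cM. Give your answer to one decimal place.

The two most frequent classes, b+ l+ (231) and b l (194), are the parental types, so the F1 was b+ l+ / b l.
The recombinant classes are b+ l and b l+: 34 + 41 = 75.
Recombination frequency = 75/500 = 0.1500 ≈ 15.0%, i.e. 15.0 cM.

15.0 cM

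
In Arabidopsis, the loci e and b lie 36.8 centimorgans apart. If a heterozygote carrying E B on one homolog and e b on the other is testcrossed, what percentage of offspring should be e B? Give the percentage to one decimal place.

18.4%

A map distance of 36.8 centimorgans corresponds to a recombination frequency of 0.368.
The F1 is E B / e b, so e B is a recombinant gamete class with expected frequency r/2 = 0.368/2 = 0.1840.
That is 0.1840 = 18.4% of the progeny.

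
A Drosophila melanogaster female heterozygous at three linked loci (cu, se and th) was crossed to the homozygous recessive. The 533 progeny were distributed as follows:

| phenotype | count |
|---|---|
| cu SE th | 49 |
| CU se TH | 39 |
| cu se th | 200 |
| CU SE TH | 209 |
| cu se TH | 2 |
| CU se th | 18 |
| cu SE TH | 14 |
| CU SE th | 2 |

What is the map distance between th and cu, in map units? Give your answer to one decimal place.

The two most frequent reciprocal classes, cu se th and CU SE TH, are the parental types, so the F1 was cu se th / CU SE TH.
The two rarest classes, cu se TH and CU SE th, are the double crossovers. Comparing them with the parentals, only the th allele has switched, so th is the middle locus and the order is cu – th – se.
Crossovers in the cu–th interval produce the single-crossover classes CU se th and cu SE TH (18 + 14 = 32) plus the double crossovers (4).
RF(cu–th) = (32 + 4) / 533 = 36/533 = 0.0675 → 6.8 map units.

6.8 map units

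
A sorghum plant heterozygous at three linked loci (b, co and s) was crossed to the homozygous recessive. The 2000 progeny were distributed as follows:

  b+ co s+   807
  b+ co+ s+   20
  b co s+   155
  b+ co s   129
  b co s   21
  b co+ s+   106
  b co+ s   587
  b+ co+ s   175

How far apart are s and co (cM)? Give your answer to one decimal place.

13.8 cM

The two most frequent reciprocal classes, b co+ s and b+ co s+, are the parental types, so the F1 was b co+ s / b+ co s+.
The two rarest classes, b co s and b+ co+ s+, are the double crossovers. Comparing them with the parentals, only the co allele has switched, so co is the middle locus and the order is b – co – s.
Crossovers in the co–s interval produce the single-crossover classes b co+ s+ and b+ co s (106 + 129 = 235) plus the double crossovers (41).
RF(co–s) = (235 + 41) / 2000 = 276/2000 = 0.1380 → 13.8 cM.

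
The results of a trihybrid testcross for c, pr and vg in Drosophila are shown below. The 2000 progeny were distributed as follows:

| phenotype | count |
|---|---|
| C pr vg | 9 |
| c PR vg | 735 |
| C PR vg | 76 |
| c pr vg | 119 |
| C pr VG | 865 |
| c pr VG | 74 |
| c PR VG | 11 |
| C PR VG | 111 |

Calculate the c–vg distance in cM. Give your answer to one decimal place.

8.5 cM

The two most frequent reciprocal classes, c PR vg and C pr VG, are the parental types, so the F1 was c PR vg / C pr VG.
The two rarest classes, c PR VG and C pr vg, are the double crossovers. Comparing them with the parentals, only the vg allele has switched, so vg is the middle locus and the order is c – vg – pr.
Crossovers in the c–vg interval produce the single-crossover classes C PR vg and c pr VG (76 + 74 = 150) plus the double crossovers (20).
RF(c–vg) = (150 + 20) / 2000 = 170/2000 = 0.0850 → 8.5 cM.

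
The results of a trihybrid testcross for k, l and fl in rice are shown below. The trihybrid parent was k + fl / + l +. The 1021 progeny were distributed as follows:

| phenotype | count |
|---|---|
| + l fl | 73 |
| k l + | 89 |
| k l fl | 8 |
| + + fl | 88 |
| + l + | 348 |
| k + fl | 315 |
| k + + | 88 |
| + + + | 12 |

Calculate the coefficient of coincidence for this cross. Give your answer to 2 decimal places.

The two rarest classes, k l fl and + + +, are the double crossovers. Comparing them with the parentals, only the l allele has switched, so l is the middle locus and the order is k – l – fl.
k–l: (177 + 20)/1021 = 0.1929; l–fl: (161 + 20)/1021 = 0.1773.
Expected DCO frequency = 0.1929 × 0.1773 ≈ 0.03420; observed = 20/1021 ≈ 0.01959.
Coefficient of coincidence = 0.01959/0.03420 ≈ 0.57.

0.57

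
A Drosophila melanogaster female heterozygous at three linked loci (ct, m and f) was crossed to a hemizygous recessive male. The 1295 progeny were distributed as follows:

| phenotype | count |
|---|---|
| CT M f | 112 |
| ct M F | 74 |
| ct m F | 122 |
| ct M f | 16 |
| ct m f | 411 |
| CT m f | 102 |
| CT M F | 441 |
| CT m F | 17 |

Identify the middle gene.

The two most frequent reciprocal classes, ct m f and CT M F, are the parental types, so the F1 was ct m f / CT M F.
The two rarest classes, ct M f and CT m F, are the double crossovers. Comparing them with the parentals, only the m allele has switched, so m is the middle locus and the order is ct – m – f.

m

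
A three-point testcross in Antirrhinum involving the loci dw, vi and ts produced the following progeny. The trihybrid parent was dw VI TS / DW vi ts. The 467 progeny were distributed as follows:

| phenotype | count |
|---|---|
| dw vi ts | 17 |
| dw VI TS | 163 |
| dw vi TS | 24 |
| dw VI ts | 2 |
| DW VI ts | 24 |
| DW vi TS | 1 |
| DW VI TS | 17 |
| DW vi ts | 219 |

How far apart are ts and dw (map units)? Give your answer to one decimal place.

The two rarest classes, dw VI ts and DW vi TS, are the double crossovers. Comparing them with the parentals, only the ts allele has switched, so ts is the middle locus and the order is vi – ts – dw.
Crossovers in the ts–dw interval produce the single-crossover classes DW VI TS and dw vi ts (17 + 17 = 34) plus the double crossovers (3).
RF(ts–dw) = (34 + 3) / 467 = 37/467 = 0.0792 → 7.9 map units.

7.9 map units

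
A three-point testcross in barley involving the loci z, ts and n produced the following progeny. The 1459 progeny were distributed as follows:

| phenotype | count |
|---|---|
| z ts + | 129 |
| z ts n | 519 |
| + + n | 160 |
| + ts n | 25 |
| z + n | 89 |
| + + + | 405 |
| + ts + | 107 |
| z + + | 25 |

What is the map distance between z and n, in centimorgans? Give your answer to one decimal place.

23.2 centimorgans

The two most frequent reciprocal classes, z ts n and + + +, are the parental types, so the F1 was z ts n / + + +.
The two rarest classes, + ts n and z + +, are the double crossovers. Comparing them with the parentals, only the z allele has switched, so z is the middle locus and the order is ts – z – n.
Crossovers in the z–n interval produce the single-crossover classes z ts + and + + n (129 + 160 = 289) plus the double crossovers (50).
RF(z–n) = (289 + 50) / 1459 = 339/1459 = 0.2324 → 23.2 centimorgans.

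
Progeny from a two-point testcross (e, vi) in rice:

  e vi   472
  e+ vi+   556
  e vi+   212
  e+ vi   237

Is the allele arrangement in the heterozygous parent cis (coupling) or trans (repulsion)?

The two most frequent classes are e+ vi+ (556) and e vi (472); these are the parental (non-recombinant) types.
So the F1 carried e+ vi+ on one chromosome and e vi on the other — the recessive alleles are on the same chromosome (cis / coupling).

cis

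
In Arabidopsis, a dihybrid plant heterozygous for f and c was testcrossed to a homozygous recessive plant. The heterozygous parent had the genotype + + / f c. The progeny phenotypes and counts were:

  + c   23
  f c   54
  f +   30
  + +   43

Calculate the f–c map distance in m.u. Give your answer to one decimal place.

The recombinant classes are + c and f +: 23 + 30 = 53.
Recombination frequency = 53/150 = 0.3533 ≈ 35.3%, i.e. 35.3 m.u.

35.3 m.u.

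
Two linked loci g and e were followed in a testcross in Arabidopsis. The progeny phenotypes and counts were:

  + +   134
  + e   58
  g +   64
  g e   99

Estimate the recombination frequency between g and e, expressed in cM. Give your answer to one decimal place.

The two most frequent classes, + + (134) and g e (99), are the parental types, so the F1 was + + / g e.
The recombinant classes are + e and g +: 58 + 64 = 122.
Recombination frequency = 122/355 = 0.3437 ≈ 34.4%, i.e. 34.4 cM.

34.4 cM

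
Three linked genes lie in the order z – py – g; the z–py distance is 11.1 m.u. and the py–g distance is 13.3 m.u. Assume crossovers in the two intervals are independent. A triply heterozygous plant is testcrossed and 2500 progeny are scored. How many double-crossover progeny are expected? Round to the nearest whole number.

Map distances give recombination frequencies of 0.111 and 0.133 for the two intervals.
With no interference, expected double-crossover frequency = 0.111 × 0.133 = 0.01476.
Expected number = 0.01476 × 2500 = 36.91 ≈ 37.

37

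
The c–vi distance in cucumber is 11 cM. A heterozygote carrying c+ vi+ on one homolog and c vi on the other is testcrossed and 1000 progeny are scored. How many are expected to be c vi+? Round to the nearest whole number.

55

A map distance of 11 cM corresponds to a recombination frequency of 0.110.
The F1 is c+ vi+ / c vi, so c vi+ is a recombinant gamete class with expected frequency r/2 = 0.110/2 = 0.0550.
Expected number = 0.0550 × 1000 = 55.00 ≈ 55.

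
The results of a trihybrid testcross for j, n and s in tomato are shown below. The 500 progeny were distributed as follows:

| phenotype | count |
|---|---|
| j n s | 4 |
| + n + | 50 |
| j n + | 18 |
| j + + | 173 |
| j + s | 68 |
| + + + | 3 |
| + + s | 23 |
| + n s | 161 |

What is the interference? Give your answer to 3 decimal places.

0.417

The two most frequent reciprocal classes, j + + and + n s, are the parental types, so the F1 was j + + / + n s.
The two rarest classes, + + + and j n s, are the double crossovers. Comparing them with the parentals, only the j allele has switched, so j is the middle locus and the order is n – j – s.
n–j: (41 + 7)/500 = 0.0960; j–s: (118 + 7)/500 = 0.2500.
Expected DCO frequency = 0.0960 × 0.2500 ≈ 0.02400; observed = 7/500 ≈ 0.01400.
Coefficient of coincidence = 0.01400/0.02400 ≈ 0.583; interference = 1 − 0.583 = 0.417.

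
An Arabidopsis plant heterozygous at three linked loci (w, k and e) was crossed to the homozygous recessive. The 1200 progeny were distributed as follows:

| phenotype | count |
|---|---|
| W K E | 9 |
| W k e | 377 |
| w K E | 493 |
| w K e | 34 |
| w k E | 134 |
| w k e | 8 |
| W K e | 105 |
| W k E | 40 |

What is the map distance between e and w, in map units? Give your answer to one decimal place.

7.6 map units

The two most frequent reciprocal classes, w K E and W k e, are the parental types, so the F1 was w K E / W k e.
The two rarest classes, W K E and w k e, are the double crossovers. Comparing them with the parentals, only the w allele has switched, so w is the middle locus and the order is e – w – k.
Crossovers in the e–w interval produce the single-crossover classes w K e and W k E (34 + 40 = 74) plus the double crossovers (17).
RF(e–w) = (74 + 17) / 1200 = 91/1200 = 0.0758 → 7.6 map units.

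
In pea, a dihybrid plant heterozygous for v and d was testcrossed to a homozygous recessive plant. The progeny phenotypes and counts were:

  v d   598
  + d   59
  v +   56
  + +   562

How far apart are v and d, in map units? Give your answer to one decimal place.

9.0 map units

The two most frequent classes, + + (562) and v d (598), are the parental types, so the F1 was + + / v d.
The recombinant classes are + d and v +: 59 + 56 = 115.
Recombination frequency = 115/1275 = 0.0902 ≈ 9.0%, i.e. 9.0 map units.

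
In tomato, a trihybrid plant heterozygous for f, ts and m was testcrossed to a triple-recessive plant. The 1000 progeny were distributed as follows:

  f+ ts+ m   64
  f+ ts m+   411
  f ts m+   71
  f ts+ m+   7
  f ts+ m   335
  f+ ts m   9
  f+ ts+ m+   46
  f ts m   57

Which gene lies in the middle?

m

The two most frequent reciprocal classes, f+ ts m+ and f ts+ m, are the parental types, so the F1 was f+ ts m+ / f ts+ m.
The two rarest classes, f+ ts m and f ts+ m+, are the double crossovers. Comparing them with the parentals, only the m allele has switched, so m is the middle locus and the order is ts – m – f.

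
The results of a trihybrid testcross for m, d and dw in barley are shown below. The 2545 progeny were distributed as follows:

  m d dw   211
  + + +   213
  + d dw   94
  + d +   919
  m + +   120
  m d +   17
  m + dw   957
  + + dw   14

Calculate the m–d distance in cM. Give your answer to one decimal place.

17.9 cM

The two most frequent reciprocal classes, m + dw and + d +, are the parental types, so the F1 was m + dw / + d +.
The two rarest classes, + + dw and m d +, are the double crossovers. Comparing them with the parentals, only the m allele has switched, so m is the middle locus and the order is dw – m – d.
Crossovers in the m–d interval produce the single-crossover classes m d dw and + + + (211 + 213 = 424) plus the double crossovers (31).
RF(m–d) = (424 + 31) / 2545 = 455/2545 = 0.1788 → 17.9 cM.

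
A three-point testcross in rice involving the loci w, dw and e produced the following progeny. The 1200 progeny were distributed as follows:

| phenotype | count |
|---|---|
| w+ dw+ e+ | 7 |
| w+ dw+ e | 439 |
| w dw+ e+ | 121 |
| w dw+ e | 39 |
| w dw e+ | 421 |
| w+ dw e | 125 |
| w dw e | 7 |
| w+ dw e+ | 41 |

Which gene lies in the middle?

The two most frequent reciprocal classes, w dw e+ and w+ dw+ e, are the parental types, so the F1 was w dw e+ / w+ dw+ e.
The two rarest classes, w dw e and w+ dw+ e+, are the double crossovers. Comparing them with the parentals, only the e allele has switched, so e is the middle locus and the order is w – e – dw.

e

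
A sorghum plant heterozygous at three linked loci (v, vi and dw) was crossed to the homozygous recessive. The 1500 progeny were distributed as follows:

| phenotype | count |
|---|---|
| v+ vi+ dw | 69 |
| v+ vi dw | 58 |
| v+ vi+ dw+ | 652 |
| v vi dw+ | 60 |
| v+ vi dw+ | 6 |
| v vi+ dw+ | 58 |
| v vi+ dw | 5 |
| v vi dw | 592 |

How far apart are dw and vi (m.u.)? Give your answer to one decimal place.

9.3 m.u.

The two most frequent reciprocal classes, v vi dw and v+ vi+ dw+, are the parental types, so the F1 was v vi dw / v+ vi+ dw+.
The two rarest classes, v vi+ dw and v+ vi dw+, are the double crossovers. Comparing them with the parentals, only the vi allele has switched, so vi is the middle locus and the order is v – vi – dw.
Crossovers in the vi–dw interval produce the single-crossover classes v vi dw+ and v+ vi+ dw (60 + 69 = 129) plus the double crossovers (11).
RF(vi–dw) = (129 + 11) / 1500 = 140/1500 = 0.0933 → 9.3 m.u.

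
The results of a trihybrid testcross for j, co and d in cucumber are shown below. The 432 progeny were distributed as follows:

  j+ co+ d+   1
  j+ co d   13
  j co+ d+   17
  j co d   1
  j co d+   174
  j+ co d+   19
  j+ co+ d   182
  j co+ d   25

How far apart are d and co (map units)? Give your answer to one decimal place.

7.4 map units

The two most frequent reciprocal classes, j co d+ and j+ co+ d, are the parental types, so the F1 was j co d+ / j+ co+ d.
The two rarest classes, j co d and j+ co+ d+, are the double crossovers. Comparing them with the parentals, only the d allele has switched, so d is the middle locus and the order is j – d – co.
Crossovers in the d–co interval produce the single-crossover classes j co+ d+ and j+ co d (17 + 13 = 30) plus the double crossovers (2).
RF(d–co) = (30 + 2) / 432 = 32/432 = 0.0741 → 7.4 map units.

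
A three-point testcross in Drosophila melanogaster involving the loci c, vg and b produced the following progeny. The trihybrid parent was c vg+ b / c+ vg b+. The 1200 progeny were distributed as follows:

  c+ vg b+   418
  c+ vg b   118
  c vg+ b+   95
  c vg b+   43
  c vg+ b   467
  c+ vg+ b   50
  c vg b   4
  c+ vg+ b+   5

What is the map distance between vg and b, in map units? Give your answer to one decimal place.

18.5 map units

The two rarest classes, c vg b and c+ vg+ b+, are the double crossovers. Comparing them with the parentals, only the vg allele has switched, so vg is the middle locus and the order is b – vg – c.
Crossovers in the b–vg interval produce the single-crossover classes c vg+ b+ and c+ vg b (95 + 118 = 213) plus the double crossovers (9).
RF(b–vg) = (213 + 9) / 1200 = 222/1200 = 0.1850 → 18.5 map units.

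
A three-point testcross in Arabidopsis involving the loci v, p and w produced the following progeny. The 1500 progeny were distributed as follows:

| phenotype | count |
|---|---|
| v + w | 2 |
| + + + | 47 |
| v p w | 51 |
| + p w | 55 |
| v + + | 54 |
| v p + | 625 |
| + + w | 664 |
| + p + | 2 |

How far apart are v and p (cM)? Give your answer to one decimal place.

The two most frequent reciprocal classes, + + w and v p +, are the parental types, so the F1 was + + w / v p +.
The two rarest classes, v + w and + p +, are the double crossovers. Comparing them with the parentals, only the v allele has switched, so v is the middle locus and the order is p – v – w.
Crossovers in the p–v interval produce the single-crossover classes + p w and v + + (55 + 54 = 109) plus the double crossovers (4).
RF(p–v) = (109 + 4) / 1500 = 113/1500 = 0.0753 → 7.5 cM.

7.5 cM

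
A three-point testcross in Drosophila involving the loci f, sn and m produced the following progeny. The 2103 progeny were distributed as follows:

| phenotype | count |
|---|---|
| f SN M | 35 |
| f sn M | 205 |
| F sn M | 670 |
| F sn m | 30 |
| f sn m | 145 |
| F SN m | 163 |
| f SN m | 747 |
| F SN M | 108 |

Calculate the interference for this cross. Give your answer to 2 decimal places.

0.01

The two most frequent reciprocal classes, F sn M and f SN m, are the parental types, so the F1 was F sn M / f SN m.
The two rarest classes, F sn m and f SN M, are the double crossovers. Comparing them with the parentals, only the m allele has switched, so m is the middle locus and the order is sn – m – f.
sn–m: (253 + 65)/2103 = 0.1512; m–f: (368 + 65)/2103 = 0.2059.
Expected DCO frequency = 0.1512 × 0.2059 ≈ 0.03113; observed = 65/2103 ≈ 0.03091.
Coefficient of coincidence = 0.03091/0.03113 ≈ 0.99; interference = 1 − 0.99 = 0.01.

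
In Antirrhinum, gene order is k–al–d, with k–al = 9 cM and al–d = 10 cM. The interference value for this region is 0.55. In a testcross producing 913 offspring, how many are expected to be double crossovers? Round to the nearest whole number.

Map distances give recombination frequencies of 0.090 and 0.100 for the two intervals.
With interference 0.55 (so coincidence = 0.45), expected double-crossover frequency = 0.090 × 0.100 × 0.45 = 0.00405.
Expected number = 0.00405 × 913 = 3.70 ≈ 4.

4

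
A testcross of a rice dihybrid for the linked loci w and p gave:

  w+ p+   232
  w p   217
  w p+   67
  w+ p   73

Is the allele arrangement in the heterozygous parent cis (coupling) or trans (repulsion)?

cis

The two most frequent classes are w+ p+ (232) and w p (217); these are the parental (non-recombinant) types.
So the F1 carried w+ p+ on one chromosome and w p on the other — the recessive alleles are on the same chromosome (cis / coupling).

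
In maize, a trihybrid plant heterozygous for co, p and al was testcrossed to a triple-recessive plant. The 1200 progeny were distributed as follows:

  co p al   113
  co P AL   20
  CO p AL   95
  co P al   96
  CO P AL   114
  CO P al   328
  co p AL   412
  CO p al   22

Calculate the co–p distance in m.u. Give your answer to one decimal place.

19.4 m.u.

The two most frequent reciprocal classes, CO P al and co p AL, are the parental types, so the F1 was CO P al / co p AL.
The two rarest classes, CO p al and co P AL, are the double crossovers. Comparing them with the parentals, only the p allele has switched, so p is the middle locus and the order is al – p – co.
Crossovers in the p–co interval produce the single-crossover classes co P al and CO p AL (96 + 95 = 191) plus the double crossovers (42).
RF(p–co) = (191 + 42) / 1200 = 233/1200 = 0.1942 → 19.4 m.u.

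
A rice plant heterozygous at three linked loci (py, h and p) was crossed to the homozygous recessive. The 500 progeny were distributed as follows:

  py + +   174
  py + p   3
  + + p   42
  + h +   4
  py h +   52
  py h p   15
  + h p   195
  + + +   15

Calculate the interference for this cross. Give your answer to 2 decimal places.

The two most frequent reciprocal classes, py + + and + h p, are the parental types, so the F1 was py + + / + h p.
The two rarest classes, py + p and + h +, are the double crossovers. Comparing them with the parentals, only the p allele has switched, so p is the middle locus and the order is py – p – h.
py–p: (30 + 7)/500 = 0.0740; p–h: (94 + 7)/500 = 0.2020.
Expected DCO frequency = 0.0740 × 0.2020 ≈ 0.01495; observed = 7/500 ≈ 0.01400.
Coefficient of coincidence = 0.01400/0.01495 ≈ 0.94; interference = 1 − 0.94 = 0.06.

0.06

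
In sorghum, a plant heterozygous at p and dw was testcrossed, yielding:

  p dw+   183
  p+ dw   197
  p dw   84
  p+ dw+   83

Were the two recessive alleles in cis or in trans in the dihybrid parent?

The two most frequent classes are p+ dw (197) and p dw+ (183); these are the parental (non-recombinant) types.
So the F1 carried p+ dw on one chromosome and p dw+ on the other — the recessive alleles are on opposite chromosomes (trans / repulsion).

trans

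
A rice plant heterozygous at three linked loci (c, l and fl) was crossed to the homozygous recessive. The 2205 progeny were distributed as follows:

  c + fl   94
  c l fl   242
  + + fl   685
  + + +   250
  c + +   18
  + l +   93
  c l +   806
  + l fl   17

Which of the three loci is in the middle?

l

The two most frequent reciprocal classes, + + fl and c l +, are the parental types, so the F1 was + + fl / c l +.
The two rarest classes, + l fl and c + +, are the double crossovers. Comparing them with the parentals, only the l allele has switched, so l is the middle locus and the order is fl – l – c.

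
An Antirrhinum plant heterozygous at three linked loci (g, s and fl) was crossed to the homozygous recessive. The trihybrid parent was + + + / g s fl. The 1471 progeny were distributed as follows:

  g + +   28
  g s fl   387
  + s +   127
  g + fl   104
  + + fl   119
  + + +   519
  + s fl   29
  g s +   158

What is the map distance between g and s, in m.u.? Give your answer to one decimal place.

The two rarest classes, g + + and + s fl, are the double crossovers. Comparing them with the parentals, only the g allele has switched, so g is the middle locus and the order is fl – g – s.
Crossovers in the g–s interval produce the single-crossover classes + s + and g + fl (127 + 104 = 231) plus the double crossovers (57).
RF(g–s) = (231 + 57) / 1471 = 288/1471 = 0.1958 → 19.6 m.u.

19.6 m.u.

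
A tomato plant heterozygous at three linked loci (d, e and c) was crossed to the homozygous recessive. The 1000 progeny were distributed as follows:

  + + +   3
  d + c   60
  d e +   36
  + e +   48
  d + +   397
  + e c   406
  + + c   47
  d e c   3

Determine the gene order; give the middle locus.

The two most frequent reciprocal classes, + e c and d + +, are the parental types, so the F1 was + e c / d + +.
The two rarest classes, d e c and + + +, are the double crossovers. Comparing them with the parentals, only the d allele has switched, so d is the middle locus and the order is e – d – c.

d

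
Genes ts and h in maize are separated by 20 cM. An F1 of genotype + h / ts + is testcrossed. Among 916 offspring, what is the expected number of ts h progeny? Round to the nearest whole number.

92

A map distance of 20 cM corresponds to a recombination frequency of 0.200.
The F1 is + h / ts +, so ts h is a recombinant gamete class with expected frequency r/2 = 0.200/2 = 0.1000.
Expected number = 0.1000 × 916 = 91.60 ≈ 92.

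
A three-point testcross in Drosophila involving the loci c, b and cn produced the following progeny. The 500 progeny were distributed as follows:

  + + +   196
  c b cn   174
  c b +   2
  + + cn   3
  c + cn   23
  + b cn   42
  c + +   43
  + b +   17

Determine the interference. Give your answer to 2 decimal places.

The two most frequent reciprocal classes, c b cn and + + +, are the parental types, so the F1 was c b cn / + + +.
The two rarest classes, c b + and + + cn, are the double crossovers. Comparing them with the parentals, only the cn allele has switched, so cn is the middle locus and the order is b – cn – c.
b–cn: (40 + 5)/500 = 0.0900; cn–c: (85 + 5)/500 = 0.1800.
Expected DCO frequency = 0.0900 × 0.1800 ≈ 0.01620; observed = 5/500 ≈ 0.01000.
Coefficient of coincidence = 0.01000/0.01620 ≈ 0.62; interference = 1 − 0.62 = 0.38.

0.38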